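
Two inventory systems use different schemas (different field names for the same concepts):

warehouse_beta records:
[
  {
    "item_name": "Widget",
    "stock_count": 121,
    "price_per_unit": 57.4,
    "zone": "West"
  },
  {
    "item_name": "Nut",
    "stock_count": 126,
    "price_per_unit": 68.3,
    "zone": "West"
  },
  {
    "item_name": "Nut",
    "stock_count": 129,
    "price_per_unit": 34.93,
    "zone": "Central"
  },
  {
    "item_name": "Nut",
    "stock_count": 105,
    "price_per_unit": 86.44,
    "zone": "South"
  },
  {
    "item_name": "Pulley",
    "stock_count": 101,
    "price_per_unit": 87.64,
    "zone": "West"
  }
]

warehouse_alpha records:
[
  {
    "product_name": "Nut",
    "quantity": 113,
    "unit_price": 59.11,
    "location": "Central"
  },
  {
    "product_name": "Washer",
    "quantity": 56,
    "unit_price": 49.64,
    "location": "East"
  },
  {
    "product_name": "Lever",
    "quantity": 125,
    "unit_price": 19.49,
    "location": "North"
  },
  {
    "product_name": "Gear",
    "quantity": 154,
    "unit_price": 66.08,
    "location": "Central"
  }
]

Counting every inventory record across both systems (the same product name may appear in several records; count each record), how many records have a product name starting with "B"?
0

Schema mapping: "item_name" (warehouse_beta) = "product_name" (warehouse_alpha) = product name

Records with product name starting with "B" in warehouse_beta: 0
Records with product name starting with "B" in warehouse_alpha: 0

Total: 0 + 0 = 0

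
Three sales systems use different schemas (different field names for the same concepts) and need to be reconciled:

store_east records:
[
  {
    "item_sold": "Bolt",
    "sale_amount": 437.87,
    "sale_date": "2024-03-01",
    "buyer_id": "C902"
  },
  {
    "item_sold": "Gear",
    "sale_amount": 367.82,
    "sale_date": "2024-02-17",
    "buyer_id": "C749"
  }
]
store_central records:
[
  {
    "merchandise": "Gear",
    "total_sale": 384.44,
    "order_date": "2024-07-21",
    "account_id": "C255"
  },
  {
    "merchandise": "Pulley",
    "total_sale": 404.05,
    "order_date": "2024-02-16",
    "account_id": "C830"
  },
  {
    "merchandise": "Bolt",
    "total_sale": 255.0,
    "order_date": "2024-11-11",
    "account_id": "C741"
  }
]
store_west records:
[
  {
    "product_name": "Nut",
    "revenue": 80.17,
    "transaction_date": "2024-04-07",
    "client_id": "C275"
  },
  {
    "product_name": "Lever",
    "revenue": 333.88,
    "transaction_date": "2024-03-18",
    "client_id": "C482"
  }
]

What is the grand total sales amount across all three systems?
2263.23

Schema reconciliation - all amount fields map to sale amount:

store_east (sale_amount): 805.69
store_central (total_sale): 1043.49
store_west (revenue): 414.05

Grand total: 2263.23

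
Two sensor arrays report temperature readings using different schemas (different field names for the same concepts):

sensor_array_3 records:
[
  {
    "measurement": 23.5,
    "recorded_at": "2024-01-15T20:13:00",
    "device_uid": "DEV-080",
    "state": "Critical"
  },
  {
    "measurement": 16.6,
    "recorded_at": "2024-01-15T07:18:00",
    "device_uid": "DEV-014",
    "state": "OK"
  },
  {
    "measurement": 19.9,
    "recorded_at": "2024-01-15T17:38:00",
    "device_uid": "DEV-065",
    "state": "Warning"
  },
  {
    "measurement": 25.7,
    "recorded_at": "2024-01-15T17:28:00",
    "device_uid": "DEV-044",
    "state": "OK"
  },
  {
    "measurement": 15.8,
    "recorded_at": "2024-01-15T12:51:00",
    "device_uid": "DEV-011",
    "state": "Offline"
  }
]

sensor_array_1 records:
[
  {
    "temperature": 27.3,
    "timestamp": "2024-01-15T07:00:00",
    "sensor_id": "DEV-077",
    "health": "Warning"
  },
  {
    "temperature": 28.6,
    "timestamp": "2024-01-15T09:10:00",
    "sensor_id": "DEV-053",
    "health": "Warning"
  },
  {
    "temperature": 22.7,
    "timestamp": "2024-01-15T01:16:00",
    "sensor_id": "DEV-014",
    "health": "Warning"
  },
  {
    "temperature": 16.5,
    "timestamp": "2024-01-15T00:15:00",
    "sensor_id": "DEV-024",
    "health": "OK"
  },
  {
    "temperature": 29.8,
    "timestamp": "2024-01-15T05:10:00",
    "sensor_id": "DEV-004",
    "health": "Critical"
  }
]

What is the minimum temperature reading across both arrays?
15.8

Schema mapping: "measurement" (sensor_array_3) = "temperature" (sensor_array_1) = temperature reading

Minimum in sensor_array_3: 15.8
Minimum in sensor_array_1: 16.5

Overall minimum: min(15.8, 16.5) = 15.8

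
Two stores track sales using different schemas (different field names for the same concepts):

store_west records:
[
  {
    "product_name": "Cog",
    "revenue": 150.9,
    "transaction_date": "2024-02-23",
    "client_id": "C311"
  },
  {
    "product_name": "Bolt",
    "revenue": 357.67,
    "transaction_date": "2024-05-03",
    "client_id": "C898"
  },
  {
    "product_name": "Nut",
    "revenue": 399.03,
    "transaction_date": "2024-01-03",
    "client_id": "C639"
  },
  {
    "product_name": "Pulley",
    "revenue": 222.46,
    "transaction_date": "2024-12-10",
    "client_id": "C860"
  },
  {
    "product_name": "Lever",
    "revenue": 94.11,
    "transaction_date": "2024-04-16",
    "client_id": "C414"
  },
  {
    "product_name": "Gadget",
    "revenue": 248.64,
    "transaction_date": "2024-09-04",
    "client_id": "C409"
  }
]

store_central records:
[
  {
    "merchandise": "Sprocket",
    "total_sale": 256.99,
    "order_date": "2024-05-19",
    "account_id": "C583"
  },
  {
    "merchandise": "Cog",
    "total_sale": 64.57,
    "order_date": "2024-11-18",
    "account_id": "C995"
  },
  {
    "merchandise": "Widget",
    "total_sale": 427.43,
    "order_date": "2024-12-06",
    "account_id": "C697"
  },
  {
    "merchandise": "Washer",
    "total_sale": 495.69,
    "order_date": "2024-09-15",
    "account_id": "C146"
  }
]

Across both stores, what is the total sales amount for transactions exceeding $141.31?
2558.81

Schema mapping: "revenue" (store_west) = "total_sale" (store_central) = sale amount

Sum of sales > $141.31 in store_west: 1378.7
Sum of sales > $141.31 in store_central: 1180.11

Total: 1378.7 + 1180.11 = 2558.81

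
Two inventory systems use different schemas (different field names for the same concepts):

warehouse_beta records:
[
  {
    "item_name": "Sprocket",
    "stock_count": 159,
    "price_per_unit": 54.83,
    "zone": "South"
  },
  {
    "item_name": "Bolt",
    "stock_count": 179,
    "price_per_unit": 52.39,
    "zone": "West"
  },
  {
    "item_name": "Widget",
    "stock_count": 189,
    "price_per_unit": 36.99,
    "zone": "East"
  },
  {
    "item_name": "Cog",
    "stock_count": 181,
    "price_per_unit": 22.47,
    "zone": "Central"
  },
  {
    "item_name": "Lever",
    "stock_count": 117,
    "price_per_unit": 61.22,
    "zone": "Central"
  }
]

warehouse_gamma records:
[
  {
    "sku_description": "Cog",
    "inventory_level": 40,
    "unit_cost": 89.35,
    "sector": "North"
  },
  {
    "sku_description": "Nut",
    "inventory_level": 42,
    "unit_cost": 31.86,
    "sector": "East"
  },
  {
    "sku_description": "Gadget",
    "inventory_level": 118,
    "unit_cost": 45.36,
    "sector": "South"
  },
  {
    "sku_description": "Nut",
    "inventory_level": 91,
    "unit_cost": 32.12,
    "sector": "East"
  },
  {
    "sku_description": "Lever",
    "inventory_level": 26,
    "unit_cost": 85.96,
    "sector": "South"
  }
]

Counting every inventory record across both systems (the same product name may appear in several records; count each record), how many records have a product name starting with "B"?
1

Schema mapping: "item_name" (warehouse_beta) = "sku_description" (warehouse_gamma) = product name

Records with product name starting with "B" in warehouse_beta: 1
Records with product name starting with "B" in warehouse_gamma: 0

Total: 1 + 0 = 1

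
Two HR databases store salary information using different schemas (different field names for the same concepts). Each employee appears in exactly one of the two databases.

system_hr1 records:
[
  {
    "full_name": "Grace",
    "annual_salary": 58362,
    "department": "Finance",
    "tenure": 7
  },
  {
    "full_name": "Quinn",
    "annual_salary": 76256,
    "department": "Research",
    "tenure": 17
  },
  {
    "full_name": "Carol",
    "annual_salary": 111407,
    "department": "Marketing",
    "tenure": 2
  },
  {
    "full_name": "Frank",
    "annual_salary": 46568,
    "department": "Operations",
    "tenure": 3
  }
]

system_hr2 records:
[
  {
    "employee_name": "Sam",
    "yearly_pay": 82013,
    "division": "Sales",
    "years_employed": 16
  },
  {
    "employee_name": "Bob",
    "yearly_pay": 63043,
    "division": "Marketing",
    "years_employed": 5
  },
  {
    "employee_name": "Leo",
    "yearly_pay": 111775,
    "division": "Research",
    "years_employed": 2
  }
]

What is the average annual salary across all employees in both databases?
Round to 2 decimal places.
78489.14

Schema mapping: "annual_salary" (system_hr1) = "yearly_pay" (system_hr2) = annual salary

All salaries: [58362, 76256, 111407, 46568, 82013, 63043, 111775]
Sum: 549424
Count: 7
Average: 549424 / 7 = 78489.14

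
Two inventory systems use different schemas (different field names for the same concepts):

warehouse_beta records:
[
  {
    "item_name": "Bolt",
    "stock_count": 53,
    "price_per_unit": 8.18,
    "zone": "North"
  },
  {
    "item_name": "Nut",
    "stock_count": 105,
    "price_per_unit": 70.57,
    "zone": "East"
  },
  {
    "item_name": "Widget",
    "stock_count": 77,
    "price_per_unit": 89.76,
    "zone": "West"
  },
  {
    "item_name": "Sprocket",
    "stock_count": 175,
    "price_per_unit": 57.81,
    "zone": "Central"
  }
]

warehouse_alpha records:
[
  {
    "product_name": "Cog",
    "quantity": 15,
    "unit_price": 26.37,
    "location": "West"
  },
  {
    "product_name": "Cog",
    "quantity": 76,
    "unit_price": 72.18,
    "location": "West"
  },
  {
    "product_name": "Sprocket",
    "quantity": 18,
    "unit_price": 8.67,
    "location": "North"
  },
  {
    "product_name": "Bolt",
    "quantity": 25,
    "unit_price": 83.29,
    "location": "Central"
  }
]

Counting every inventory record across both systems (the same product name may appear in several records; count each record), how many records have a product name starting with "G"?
0

Schema mapping: "item_name" (warehouse_beta) = "product_name" (warehouse_alpha) = product name

Records with product name starting with "G" in warehouse_beta: 0
Records with product name starting with "G" in warehouse_alpha: 0

Total: 0 + 0 = 0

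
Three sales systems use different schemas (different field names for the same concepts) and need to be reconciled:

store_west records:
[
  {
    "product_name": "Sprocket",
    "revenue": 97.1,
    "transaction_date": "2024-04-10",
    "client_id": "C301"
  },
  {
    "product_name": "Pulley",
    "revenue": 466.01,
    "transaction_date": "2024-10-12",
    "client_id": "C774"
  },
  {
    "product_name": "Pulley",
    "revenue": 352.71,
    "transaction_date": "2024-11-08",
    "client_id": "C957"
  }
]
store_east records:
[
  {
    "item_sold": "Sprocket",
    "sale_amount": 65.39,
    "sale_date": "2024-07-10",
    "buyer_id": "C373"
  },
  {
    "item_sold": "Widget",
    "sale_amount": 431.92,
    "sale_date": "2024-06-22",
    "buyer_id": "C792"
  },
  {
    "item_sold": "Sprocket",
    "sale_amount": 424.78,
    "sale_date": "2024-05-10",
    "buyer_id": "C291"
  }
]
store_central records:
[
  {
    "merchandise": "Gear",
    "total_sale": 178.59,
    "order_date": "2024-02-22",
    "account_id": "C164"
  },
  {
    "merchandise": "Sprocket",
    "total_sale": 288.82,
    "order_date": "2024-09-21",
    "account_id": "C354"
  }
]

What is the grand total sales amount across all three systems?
2305.32

Schema reconciliation - all amount fields map to sale amount:

store_west (revenue): 915.82
store_east (sale_amount): 922.09
store_central (total_sale): 467.41

Grand total: 2305.32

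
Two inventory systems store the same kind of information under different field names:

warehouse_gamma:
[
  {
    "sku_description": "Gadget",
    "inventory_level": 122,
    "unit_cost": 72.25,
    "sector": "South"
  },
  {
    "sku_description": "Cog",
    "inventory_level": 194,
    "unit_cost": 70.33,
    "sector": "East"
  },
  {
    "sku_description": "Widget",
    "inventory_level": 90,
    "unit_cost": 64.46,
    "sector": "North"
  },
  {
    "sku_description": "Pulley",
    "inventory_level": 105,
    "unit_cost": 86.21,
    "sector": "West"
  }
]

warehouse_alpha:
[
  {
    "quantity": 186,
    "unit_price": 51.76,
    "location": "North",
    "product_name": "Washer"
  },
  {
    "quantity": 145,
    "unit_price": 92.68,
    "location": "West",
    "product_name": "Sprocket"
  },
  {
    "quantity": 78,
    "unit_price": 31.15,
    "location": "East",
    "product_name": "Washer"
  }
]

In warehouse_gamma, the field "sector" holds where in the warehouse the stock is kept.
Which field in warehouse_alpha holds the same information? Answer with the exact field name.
location

In warehouse_gamma, "sector" holds where in the warehouse the stock is kept.
The fields in warehouse_alpha are: "quantity", "unit_price", "location", "product_name".
"location" is the match: the name refers to the same concept and its values are area labels (e.g. 'East', 'North').
The other fields ("quantity", "unit_price", "product_name") hold different kinds of data.

So "sector" in warehouse_gamma corresponds to "location" in warehouse_alpha.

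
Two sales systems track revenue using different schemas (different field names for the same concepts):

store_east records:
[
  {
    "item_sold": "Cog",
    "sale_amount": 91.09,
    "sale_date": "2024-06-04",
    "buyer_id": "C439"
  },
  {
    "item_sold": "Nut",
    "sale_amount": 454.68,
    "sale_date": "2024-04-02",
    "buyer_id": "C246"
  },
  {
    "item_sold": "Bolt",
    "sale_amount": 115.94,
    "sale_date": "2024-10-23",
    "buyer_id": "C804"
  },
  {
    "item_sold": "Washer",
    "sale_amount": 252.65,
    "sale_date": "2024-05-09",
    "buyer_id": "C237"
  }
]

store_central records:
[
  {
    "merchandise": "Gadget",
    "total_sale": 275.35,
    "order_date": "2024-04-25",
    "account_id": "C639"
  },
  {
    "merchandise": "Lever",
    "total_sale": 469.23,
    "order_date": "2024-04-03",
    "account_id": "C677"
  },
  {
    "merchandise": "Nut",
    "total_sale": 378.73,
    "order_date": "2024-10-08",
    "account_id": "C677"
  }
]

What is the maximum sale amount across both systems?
469.23

Reconcile: "sale_amount" (store_east) = "total_sale" (store_central) = sale amount

Maximum in store_east: 454.68
Maximum in store_central: 469.23

Overall maximum: max(454.68, 469.23) = 469.23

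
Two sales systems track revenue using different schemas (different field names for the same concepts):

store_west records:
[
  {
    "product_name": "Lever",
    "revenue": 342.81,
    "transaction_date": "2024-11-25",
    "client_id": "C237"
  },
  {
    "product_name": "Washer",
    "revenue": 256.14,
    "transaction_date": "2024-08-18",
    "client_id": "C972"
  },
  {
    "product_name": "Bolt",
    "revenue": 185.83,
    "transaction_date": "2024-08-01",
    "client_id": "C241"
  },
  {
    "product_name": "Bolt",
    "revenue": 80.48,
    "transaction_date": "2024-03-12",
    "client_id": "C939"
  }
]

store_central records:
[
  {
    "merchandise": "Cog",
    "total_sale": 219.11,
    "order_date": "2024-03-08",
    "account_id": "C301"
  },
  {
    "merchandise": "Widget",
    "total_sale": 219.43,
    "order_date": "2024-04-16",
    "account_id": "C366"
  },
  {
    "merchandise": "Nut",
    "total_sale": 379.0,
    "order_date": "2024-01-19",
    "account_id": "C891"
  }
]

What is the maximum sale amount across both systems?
379.0

Reconcile: "revenue" (store_west) = "total_sale" (store_central) = sale amount

Maximum in store_west: 342.81
Maximum in store_central: 379.0

Overall maximum: max(342.81, 379.0) = 379.0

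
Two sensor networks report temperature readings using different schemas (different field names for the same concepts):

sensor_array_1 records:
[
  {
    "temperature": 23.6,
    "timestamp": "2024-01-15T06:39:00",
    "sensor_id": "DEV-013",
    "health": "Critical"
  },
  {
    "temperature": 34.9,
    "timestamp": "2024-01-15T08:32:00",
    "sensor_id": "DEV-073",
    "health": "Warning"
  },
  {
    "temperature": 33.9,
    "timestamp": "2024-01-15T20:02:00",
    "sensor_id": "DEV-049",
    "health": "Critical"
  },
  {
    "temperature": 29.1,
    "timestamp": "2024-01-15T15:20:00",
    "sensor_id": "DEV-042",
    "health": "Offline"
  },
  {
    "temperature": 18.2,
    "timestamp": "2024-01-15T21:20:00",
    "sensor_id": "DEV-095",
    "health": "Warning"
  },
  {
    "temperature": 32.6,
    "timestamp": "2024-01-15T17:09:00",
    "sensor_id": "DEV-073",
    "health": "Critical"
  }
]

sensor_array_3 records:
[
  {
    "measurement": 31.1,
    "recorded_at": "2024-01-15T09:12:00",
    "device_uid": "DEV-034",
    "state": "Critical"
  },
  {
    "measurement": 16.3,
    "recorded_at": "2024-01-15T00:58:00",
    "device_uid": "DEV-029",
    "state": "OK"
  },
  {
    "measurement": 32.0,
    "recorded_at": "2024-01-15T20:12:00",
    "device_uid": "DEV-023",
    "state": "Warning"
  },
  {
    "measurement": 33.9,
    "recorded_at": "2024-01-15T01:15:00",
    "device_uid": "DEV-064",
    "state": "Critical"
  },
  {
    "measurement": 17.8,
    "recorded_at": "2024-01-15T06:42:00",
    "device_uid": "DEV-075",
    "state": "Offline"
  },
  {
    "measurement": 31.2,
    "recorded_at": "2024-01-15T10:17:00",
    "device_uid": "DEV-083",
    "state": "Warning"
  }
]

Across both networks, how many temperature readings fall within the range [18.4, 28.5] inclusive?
1

Schema mapping: "temperature" (sensor_array_1) = "measurement" (sensor_array_3) = temperature

Readings in [18.4, 28.5] from sensor_array_1: 1
Readings in [18.4, 28.5] from sensor_array_3: 0

Total count: 1 + 0 = 1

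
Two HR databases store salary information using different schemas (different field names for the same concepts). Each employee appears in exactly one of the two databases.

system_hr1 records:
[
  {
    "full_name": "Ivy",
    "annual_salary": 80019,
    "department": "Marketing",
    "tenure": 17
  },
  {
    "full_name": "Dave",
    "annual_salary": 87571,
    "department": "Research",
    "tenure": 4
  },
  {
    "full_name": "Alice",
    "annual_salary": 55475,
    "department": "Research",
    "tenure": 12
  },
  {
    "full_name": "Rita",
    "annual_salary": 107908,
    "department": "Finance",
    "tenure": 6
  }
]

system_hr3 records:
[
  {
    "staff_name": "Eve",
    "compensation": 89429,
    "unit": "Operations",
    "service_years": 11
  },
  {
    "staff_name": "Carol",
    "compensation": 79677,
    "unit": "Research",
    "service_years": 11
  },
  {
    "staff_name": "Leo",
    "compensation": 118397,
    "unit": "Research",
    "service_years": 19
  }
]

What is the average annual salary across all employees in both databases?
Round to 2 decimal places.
88353.71

Schema mapping: "annual_salary" (system_hr1) = "compensation" (system_hr3) = annual salary

All salaries: [80019, 87571, 55475, 107908, 89429, 79677, 118397]
Sum: 618476
Count: 7
Average: 618476 / 7 = 88353.71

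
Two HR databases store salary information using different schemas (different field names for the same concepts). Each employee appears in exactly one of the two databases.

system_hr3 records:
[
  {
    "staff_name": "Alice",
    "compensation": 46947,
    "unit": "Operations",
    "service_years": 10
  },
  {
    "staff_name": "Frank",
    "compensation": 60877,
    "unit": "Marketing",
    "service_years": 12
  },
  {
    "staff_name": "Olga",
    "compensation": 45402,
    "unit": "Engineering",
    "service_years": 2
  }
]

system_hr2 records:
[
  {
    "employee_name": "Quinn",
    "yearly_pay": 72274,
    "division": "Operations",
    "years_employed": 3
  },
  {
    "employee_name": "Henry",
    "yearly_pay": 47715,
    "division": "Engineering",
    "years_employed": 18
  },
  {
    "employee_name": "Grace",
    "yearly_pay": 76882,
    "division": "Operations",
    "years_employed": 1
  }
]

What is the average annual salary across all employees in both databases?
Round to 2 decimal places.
58349.50

Schema mapping: "compensation" (system_hr3) = "yearly_pay" (system_hr2) = annual salary

All salaries: [46947, 60877, 45402, 72274, 47715, 76882]
Sum: 350097
Count: 6
Average: 350097 / 6 = 58349.50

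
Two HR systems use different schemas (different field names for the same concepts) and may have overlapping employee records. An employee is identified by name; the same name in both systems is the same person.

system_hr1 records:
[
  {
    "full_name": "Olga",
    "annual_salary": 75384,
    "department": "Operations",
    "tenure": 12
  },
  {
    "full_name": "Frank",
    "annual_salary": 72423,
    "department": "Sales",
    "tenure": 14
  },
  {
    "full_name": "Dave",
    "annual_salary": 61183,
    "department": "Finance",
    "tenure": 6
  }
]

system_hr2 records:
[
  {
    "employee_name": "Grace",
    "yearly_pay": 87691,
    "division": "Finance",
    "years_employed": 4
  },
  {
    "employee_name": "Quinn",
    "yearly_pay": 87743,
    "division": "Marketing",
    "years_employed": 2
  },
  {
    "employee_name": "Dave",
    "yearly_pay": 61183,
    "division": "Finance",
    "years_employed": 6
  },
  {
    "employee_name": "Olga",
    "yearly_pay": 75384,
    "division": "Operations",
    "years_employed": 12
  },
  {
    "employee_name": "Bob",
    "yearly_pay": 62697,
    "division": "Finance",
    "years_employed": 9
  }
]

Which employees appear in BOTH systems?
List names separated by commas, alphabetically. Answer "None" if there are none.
Dave, Olga

Schema mapping: "full_name" (system_hr1) = "employee_name" (system_hr2) = employee name

Names in system_hr1: ['Dave', 'Frank', 'Olga']
Names in system_hr2: ['Bob', 'Dave', 'Grace', 'Olga', 'Quinn']

Intersection: ['Dave', 'Olga']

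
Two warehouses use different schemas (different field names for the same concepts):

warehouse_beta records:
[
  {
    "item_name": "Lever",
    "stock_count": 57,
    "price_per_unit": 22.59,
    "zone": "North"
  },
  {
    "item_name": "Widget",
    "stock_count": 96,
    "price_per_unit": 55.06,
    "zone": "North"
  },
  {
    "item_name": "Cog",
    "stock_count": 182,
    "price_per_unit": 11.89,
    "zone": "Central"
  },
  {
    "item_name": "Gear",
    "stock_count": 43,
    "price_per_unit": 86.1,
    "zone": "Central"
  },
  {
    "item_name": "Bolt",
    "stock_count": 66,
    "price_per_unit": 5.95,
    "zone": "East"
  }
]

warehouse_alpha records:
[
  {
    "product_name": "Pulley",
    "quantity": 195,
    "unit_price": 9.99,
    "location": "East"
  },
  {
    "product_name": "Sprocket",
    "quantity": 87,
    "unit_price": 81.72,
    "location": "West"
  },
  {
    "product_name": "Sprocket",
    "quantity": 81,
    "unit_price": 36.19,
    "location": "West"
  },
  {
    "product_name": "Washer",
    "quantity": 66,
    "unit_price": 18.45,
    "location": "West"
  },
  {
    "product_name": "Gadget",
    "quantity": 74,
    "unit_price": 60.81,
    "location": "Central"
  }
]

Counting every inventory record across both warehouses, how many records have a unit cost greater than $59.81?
3

Schema mapping: "price_per_unit" (warehouse_beta) = "unit_price" (warehouse_alpha) = unit cost

Records > $59.81 in warehouse_beta: 1
Records > $59.81 in warehouse_alpha: 2

Total count: 1 + 2 = 3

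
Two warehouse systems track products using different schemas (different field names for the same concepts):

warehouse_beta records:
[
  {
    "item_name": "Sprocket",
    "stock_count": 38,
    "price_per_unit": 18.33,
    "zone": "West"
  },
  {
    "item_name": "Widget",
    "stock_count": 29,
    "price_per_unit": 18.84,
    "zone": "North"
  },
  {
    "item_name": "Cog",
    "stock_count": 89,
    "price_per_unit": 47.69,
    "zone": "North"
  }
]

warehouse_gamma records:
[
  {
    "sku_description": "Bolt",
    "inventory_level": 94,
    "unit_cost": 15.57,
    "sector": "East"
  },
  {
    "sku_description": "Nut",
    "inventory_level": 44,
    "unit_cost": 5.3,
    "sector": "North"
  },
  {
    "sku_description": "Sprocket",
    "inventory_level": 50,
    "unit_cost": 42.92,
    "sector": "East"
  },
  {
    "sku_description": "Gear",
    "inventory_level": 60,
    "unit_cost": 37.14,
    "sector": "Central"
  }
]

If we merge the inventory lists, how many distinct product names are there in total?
6

Schema mapping: "item_name" (warehouse_beta) = "sku_description" (warehouse_gamma) = product name

Products in warehouse_beta: ['Cog', 'Sprocket', 'Widget']
Products in warehouse_gamma: ['Bolt', 'Gear', 'Nut', 'Sprocket']

Union (unique products): ['Bolt', 'Cog', 'Gear', 'Nut', 'Sprocket', 'Widget']
Count: 6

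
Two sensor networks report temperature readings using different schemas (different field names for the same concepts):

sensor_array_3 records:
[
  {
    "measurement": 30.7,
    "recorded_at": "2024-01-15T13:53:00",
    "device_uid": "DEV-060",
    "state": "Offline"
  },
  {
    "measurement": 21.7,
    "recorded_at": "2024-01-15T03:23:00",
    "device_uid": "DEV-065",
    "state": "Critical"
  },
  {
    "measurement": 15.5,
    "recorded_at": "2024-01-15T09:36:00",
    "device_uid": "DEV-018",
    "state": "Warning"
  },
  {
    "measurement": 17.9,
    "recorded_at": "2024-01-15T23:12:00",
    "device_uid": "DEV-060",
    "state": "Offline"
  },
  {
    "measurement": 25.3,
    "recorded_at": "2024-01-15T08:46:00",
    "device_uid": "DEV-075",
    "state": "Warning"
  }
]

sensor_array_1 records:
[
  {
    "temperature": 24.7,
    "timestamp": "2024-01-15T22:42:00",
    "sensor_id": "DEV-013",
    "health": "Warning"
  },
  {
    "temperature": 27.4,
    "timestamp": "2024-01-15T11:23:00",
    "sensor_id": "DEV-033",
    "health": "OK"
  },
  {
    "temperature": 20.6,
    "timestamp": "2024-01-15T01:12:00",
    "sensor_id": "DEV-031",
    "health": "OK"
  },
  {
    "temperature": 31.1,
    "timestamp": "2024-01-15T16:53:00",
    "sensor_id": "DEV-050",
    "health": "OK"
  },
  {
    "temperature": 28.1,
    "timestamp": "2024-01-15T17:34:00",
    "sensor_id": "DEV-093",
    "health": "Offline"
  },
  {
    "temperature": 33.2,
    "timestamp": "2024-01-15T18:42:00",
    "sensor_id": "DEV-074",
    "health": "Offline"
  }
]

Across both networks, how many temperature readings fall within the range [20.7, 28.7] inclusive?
5

Schema mapping: "measurement" (sensor_array_3) = "temperature" (sensor_array_1) = temperature

Readings in [20.7, 28.7] from sensor_array_3: 2
Readings in [20.7, 28.7] from sensor_array_1: 3

Total count: 2 + 3 = 5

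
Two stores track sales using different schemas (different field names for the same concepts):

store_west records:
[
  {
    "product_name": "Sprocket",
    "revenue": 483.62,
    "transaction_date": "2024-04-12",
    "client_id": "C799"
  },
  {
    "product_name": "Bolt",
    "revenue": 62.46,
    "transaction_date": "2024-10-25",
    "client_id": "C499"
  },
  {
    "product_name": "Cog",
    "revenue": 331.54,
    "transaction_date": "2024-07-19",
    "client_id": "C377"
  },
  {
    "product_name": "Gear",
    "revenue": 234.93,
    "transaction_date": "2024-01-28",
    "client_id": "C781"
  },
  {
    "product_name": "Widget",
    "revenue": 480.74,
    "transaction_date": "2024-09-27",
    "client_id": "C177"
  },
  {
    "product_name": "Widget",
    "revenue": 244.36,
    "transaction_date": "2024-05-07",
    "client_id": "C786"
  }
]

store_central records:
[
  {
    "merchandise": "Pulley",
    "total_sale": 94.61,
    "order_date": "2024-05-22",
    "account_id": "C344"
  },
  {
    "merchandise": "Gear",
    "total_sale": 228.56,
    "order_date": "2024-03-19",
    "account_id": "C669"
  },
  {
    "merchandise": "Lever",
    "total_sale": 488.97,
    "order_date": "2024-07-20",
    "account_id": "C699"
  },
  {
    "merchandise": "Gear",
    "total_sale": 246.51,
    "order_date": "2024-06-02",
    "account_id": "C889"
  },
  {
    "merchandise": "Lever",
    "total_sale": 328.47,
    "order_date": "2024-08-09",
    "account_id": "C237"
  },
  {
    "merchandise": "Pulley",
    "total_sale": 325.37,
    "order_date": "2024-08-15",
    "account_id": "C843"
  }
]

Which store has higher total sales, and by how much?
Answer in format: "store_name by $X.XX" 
store_west by $125.16

Schema mapping: "revenue" (store_west) = "total_sale" (store_central) = sale amount

Total for store_west: 1837.65
Total for store_central: 1712.49

Difference: |1837.65 - 1712.49| = 125.16
store_west has higher sales by $125.16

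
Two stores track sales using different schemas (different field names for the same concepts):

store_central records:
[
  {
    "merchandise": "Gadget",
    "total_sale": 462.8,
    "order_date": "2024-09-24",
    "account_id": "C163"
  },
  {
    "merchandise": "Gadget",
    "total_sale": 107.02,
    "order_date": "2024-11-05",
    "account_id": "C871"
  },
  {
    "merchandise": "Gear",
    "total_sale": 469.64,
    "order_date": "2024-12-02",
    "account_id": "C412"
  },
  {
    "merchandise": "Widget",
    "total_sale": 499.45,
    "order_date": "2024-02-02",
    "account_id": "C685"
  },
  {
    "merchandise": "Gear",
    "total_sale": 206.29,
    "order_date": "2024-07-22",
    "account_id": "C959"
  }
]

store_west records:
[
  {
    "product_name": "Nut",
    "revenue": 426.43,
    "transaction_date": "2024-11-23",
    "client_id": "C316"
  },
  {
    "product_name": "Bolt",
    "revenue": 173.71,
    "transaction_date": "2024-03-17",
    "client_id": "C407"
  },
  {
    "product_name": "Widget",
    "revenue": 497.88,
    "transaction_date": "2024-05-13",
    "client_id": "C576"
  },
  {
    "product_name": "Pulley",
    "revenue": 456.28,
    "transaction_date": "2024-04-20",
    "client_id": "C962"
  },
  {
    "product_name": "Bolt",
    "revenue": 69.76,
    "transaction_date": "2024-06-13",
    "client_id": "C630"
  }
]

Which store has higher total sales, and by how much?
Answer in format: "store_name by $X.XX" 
store_central by $121.14

Schema mapping: "total_sale" (store_central) = "revenue" (store_west) = sale amount

Total for store_central: 1745.20
Total for store_west: 1624.06

Difference: |1745.20 - 1624.06| = 121.14
store_central has higher sales by $121.14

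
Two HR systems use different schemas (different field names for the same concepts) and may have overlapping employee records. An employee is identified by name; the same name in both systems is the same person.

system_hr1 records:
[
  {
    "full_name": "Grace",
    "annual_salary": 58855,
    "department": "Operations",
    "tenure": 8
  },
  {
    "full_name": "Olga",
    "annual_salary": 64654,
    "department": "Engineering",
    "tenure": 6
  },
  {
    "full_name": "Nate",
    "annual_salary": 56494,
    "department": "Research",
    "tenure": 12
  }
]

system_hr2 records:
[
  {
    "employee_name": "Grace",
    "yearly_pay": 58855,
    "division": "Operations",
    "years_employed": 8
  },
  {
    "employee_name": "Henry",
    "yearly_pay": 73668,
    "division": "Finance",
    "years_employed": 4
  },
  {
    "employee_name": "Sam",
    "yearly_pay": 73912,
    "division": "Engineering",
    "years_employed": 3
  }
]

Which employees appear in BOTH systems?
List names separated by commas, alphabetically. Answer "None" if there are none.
Grace

Schema mapping: "full_name" (system_hr1) = "employee_name" (system_hr2) = employee name

Names in system_hr1: ['Grace', 'Nate', 'Olga']
Names in system_hr2: ['Grace', 'Henry', 'Sam']

Intersection: ['Grace']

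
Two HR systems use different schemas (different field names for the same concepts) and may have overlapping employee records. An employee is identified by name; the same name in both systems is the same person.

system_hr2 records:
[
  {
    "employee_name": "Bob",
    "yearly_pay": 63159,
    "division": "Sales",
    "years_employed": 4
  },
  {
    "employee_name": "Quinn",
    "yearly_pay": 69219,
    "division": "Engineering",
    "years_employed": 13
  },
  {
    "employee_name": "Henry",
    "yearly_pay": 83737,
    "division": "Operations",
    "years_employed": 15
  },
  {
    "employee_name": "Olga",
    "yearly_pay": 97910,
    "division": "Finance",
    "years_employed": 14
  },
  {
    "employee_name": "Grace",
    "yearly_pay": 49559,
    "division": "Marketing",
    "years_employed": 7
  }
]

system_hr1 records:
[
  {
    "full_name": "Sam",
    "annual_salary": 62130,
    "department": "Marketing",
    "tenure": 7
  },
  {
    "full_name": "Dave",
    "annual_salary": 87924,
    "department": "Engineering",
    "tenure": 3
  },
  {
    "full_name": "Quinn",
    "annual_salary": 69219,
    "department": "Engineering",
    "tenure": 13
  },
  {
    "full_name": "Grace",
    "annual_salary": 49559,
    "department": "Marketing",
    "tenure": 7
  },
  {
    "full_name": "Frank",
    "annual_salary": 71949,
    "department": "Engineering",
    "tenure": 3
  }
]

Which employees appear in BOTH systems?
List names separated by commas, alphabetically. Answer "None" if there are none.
Grace, Quinn

Schema mapping: "employee_name" (system_hr2) = "full_name" (system_hr1) = employee name

Names in system_hr2: ['Bob', 'Grace', 'Henry', 'Olga', 'Quinn']
Names in system_hr1: ['Dave', 'Frank', 'Grace', 'Quinn', 'Sam']

Intersection: ['Grace', 'Quinn']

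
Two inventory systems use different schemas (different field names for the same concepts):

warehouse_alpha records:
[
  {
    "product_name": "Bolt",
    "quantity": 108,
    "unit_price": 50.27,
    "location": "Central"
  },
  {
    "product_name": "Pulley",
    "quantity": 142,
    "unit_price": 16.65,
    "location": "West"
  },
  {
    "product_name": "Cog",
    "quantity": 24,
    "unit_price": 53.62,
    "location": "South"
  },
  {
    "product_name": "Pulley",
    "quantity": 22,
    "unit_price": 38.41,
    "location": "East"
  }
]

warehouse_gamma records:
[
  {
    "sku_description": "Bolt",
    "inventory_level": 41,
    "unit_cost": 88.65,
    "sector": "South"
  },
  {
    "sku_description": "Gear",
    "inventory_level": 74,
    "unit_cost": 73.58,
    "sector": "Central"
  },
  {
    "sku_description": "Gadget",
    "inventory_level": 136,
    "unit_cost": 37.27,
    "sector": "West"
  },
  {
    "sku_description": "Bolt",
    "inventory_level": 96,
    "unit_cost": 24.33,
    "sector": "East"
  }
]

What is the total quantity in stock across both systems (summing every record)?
643

To reconcile these schemas, identify the field holding the quantity in stock in each system:
1. In warehouse_alpha it is "quantity"
2. In warehouse_gamma it is "inventory_level"

From warehouse_alpha: 108 + 142 + 24 + 22 = 296
From warehouse_gamma: 41 + 74 + 136 + 96 = 347

Total: 296 + 347 = 643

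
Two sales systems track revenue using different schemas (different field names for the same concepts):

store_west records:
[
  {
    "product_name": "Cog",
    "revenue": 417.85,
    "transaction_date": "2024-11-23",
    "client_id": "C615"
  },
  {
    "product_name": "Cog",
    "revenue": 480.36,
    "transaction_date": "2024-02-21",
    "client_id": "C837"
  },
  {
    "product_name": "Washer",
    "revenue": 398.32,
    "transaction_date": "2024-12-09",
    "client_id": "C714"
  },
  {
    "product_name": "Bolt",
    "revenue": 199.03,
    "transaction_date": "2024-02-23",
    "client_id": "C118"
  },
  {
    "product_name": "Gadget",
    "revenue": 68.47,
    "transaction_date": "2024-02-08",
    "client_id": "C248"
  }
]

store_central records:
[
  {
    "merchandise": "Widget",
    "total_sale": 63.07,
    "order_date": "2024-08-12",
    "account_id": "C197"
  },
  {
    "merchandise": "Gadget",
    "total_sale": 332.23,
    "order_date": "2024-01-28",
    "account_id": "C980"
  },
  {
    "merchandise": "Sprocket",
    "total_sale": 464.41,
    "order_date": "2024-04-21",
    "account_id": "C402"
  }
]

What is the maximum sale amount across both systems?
480.36

Reconcile: "revenue" (store_west) = "total_sale" (store_central) = sale amount

Maximum in store_west: 480.36
Maximum in store_central: 464.41

Overall maximum: max(480.36, 464.41) = 480.36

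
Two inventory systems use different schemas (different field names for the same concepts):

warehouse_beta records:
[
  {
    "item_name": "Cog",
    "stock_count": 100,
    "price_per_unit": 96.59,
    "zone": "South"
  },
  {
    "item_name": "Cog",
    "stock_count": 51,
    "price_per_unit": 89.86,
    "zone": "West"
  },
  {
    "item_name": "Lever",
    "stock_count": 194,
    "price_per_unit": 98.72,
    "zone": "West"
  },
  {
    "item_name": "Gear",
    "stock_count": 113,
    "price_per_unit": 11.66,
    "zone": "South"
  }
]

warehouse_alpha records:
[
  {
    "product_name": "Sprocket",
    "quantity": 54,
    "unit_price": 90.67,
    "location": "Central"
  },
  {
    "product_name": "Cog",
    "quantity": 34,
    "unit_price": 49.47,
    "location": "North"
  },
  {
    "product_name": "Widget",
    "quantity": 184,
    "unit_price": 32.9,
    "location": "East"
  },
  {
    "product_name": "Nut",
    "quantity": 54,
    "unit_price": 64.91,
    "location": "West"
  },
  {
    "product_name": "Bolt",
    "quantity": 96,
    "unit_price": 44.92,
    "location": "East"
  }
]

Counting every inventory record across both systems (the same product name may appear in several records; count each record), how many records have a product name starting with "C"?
3

Schema mapping: "item_name" (warehouse_beta) = "product_name" (warehouse_alpha) = product name

Records with product name starting with "C" in warehouse_beta: 2
Records with product name starting with "C" in warehouse_alpha: 1

Total: 2 + 1 = 3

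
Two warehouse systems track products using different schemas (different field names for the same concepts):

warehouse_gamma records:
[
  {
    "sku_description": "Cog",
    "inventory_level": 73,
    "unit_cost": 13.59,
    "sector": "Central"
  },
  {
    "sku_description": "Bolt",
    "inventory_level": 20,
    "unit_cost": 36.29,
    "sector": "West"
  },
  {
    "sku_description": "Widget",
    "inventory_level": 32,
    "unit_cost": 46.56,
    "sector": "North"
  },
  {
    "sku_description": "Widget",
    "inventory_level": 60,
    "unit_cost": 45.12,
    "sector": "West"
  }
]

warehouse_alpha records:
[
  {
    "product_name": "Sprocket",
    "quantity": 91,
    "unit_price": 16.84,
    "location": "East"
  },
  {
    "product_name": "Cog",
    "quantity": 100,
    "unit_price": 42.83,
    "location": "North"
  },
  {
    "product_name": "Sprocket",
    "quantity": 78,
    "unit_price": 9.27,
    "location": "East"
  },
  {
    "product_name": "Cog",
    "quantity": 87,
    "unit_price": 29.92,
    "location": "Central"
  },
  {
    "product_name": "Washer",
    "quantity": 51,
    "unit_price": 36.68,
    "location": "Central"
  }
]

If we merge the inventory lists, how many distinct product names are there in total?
5

Schema mapping: "sku_description" (warehouse_gamma) = "product_name" (warehouse_alpha) = product name

Products in warehouse_gamma: ['Bolt', 'Cog', 'Widget']
Products in warehouse_alpha: ['Cog', 'Sprocket', 'Washer']

Union (unique products): ['Bolt', 'Cog', 'Sprocket', 'Washer', 'Widget']
Count: 5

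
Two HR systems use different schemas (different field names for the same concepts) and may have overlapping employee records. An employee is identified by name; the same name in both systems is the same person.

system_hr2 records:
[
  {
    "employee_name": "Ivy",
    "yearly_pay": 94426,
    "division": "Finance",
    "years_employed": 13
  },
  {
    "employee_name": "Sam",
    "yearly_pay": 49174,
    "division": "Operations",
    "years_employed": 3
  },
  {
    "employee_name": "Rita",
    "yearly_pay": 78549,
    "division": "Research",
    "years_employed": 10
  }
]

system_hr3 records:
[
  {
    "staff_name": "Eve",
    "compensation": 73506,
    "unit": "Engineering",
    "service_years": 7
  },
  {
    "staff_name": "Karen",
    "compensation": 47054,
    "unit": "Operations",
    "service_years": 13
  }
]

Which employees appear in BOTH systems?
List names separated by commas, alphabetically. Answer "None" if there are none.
None

Schema mapping: "employee_name" (system_hr2) = "staff_name" (system_hr3) = employee name

Names in system_hr2: ['Ivy', 'Rita', 'Sam']
Names in system_hr3: ['Eve', 'Karen']

Intersection: None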